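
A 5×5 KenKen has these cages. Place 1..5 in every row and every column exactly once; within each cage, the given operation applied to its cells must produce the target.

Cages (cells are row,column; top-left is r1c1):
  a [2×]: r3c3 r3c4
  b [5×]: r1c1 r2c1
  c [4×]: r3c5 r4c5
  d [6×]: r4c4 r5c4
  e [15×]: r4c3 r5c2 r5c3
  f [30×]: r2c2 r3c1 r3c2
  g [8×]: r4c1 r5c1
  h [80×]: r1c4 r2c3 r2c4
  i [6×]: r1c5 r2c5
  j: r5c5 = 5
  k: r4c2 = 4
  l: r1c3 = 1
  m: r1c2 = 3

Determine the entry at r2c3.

4

M is a freebie, which forces r1c2 = 3.
L is a freebie, which forces r1c3 = 1.
Cage h needs product 80, so r1c4 = 4.
Row 1 now contains 3, which forces r1c5 = 2.
Cage h needs product 80, leaving r2c3 = 4.
Cage h needs product 80, so r2c4 = 5.
2 is placed in column 5, so r2c5 = 3.
Column 3 now contains 1, leaving r3c3 = 2.
2 is placed in row 3, so r3c4 = 1.
Row 3 already has 1, which forces r3c5 = 4.
K is a freebie, leaving r4c2 = 4.
4 is placed in column 5; hence r4c5 = 1.
J is a freebie, leaving r5c5 = 5.
1 is placed in row 1, leaving r1c1 = 5.
5 is placed in row 2; hence r2c1 = 1.
5 is placed in row 2, leaving r2c2 = 2.
The 3 cells of cage f must have product 30, so r3c1 = 3.
2 is placed in row 3, so r3c2 = 5.
4 is placed in row 4, which forces r4c1 = 2.
Cage e needs product 15, so r4c3 = 5.
Row 4 already has 2, so r4c4 = 3.
Cage g's pair has product 8; hence r5c1 = 4.
Row 5 already has 5, so r5c2 = 1.
Row 5 already has 5, which forces r5c3 = 3.
3 is placed in column 4, leaving r5c4 = 2.
Completed grid: 5 3 1 4 2 / 1 2 4 5 3 / 3 5 2 1 4 / 2 4 5 3 1 / 4 1 3 2 5.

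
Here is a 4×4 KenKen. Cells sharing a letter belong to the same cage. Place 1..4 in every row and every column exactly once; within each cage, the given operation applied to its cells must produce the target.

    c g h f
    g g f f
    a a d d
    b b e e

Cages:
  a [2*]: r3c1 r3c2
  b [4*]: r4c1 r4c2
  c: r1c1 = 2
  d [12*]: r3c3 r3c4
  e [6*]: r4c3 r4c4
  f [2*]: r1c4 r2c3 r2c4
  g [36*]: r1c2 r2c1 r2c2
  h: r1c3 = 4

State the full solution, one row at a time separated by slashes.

2 3 4 1 / 3 4 1 2 / 1 2 3 4 / 4 1 2 3

Cage c is a single given cell, so r1c1 = 2.
The 3 cells of cage g must have product 36; hence r1c2 = 3.
Cage h is a single given cell; hence r1c3 = 4.
Cage f has product 2, so r1c4 = 1.
Cage g has product 36, so r2c1 = 3.
Cage g needs product 36, leaving r2c2 = 4.
The 3 cells of cage f must have product 2, which forces r2c3 = 1.
The 3 cells of cage f must have product 2, which forces r2c4 = 2.
2 is placed in column 1, leaving r3c1 = 1.
Row 3 now contains 1, so r3c2 = 2.
Column 3 now contains 4, so r3c3 = 3.
3 is placed in row 3; hence r3c4 = 4.
Column 1 already has 1; hence r4c1 = 4.
Column 2 now contains 4; hence r4c2 = 1.
Column 3 now contains 3, which forces r4c3 = 2.
Column 4 now contains 2, so r4c4 = 3.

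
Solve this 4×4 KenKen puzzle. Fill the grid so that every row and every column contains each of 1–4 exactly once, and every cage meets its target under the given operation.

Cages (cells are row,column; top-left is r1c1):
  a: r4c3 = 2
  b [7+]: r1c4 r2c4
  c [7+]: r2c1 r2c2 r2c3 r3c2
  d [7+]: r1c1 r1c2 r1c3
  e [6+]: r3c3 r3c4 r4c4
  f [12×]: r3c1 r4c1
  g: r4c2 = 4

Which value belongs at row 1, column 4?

Cage c has sum 7, leaving r3c2 = 1.
Cage g is given, so r4c2 = 4.
Cage a is given, which forces r4c3 = 2.
Column 2 now contains 4, so r1c2 = 2.
Column 2 already has 2, so r2c2 = 3.
3 is placed in row 2, so r2c3 = 1.
3 is placed in row 2, so r2c4 = 4.
Cage f needs two cells with product 12; hence r3c1 = 4.
2 is placed in column 3, so r3c3 = 3.
The 3 cells of cage e must have sum 6, leaving r3c4 = 2.
Row 4 now contains 4, so r4c1 = 3.
Cage e needs sum 6; hence r4c4 = 1.
Column 1 now contains 4, so r1c1 = 1.
1 is placed in column 3; hence r1c3 = 4.
4 is placed in column 4, leaving r1c4 = 3.
Row 2 already has 1; hence r2c1 = 2.
Completed grid: 1 2 4 3 / 2 3 1 4 / 4 1 3 2 / 3 4 2 1.

3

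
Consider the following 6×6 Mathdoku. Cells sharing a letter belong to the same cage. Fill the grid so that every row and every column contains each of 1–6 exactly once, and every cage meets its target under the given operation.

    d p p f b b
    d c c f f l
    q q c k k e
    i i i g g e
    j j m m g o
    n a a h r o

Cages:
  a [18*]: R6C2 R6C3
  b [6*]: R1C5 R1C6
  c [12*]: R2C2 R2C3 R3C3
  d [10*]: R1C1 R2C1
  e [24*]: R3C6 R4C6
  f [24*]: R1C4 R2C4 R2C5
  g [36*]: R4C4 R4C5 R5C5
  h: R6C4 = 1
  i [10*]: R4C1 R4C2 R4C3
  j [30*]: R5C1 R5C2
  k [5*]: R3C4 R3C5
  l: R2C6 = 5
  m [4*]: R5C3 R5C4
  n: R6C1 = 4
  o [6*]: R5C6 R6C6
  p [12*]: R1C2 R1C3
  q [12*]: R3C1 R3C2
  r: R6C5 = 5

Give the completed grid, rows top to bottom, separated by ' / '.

5 3 4 2 6 1 / 2 1 6 3 4 5 / 3 4 2 5 1 6 / 1 2 5 6 3 4 / 6 5 1 4 2 3 / 4 6 3 1 5 2

Cage l is given, leaving R2C6 = 5.
Cage n is a single given cell, leaving R6C1 = 4.
H is a freebie, which forces R6C4 = 1.
Cage r is given, leaving R6C5 = 5.
Cage d needs two cells with product 10, which forces R1C1 = 5.
Row 2 now contains 5, so R2C1 = 2.
1 is placed in column 4, leaving R3C4 = 5.
Column 5 already has 5, so R3C5 = 1.
Column 1 already has 2; hence R4C1 = 1.
5 is placed in column 1; hence R5C1 = 6.
Row 5 now contains 6, which forces R5C2 = 5.
The two cells of cage m must have product 4, leaving R5C3 = 1.
1 is placed in column 4, leaving R5C4 = 4.
Cage f has product 24, which forces R1C4 = 2.
Cage c needs product 12, so R2C2 = 1.
The 3 cells of cage f must have product 24, leaving R2C4 = 3.
Cage f has product 24; hence R2C5 = 4.
6 is placed in column 1, leaving R3C1 = 3.
The two cells of cage q must have product 12, which forces R3C2 = 4.
4 is placed in row 3, so R3C3 = 2.
4 is placed in row 3, which forces R3C6 = 6.
Column 2 now contains 5, which forces R4C2 = 2.
The 3 cells of cage i must have product 10, so R4C3 = 5.
Column 4 already has 3; hence R4C4 = 6.
Row 4 now contains 6, so R4C5 = 3.
Column 6 already has 6, leaving R4C6 = 4.
Column 5 already has 3, leaving R5C5 = 2.
Row 5 already has 2, leaving R5C6 = 3.
3 is placed in column 6, which forces R6C6 = 2.
Cage p needs two cells with product 12, so R1C2 = 3.
Cage p's pair has product 12, leaving R1C3 = 4.
Column 5 already has 3; hence R1C5 = 6.
3 is placed in column 6, leaving R1C6 = 1.
Row 2 already has 4, so R2C3 = 6.
Column 2 already has 3; hence R6C2 = 6.
6 is placed in column 3; hence R6C3 = 3.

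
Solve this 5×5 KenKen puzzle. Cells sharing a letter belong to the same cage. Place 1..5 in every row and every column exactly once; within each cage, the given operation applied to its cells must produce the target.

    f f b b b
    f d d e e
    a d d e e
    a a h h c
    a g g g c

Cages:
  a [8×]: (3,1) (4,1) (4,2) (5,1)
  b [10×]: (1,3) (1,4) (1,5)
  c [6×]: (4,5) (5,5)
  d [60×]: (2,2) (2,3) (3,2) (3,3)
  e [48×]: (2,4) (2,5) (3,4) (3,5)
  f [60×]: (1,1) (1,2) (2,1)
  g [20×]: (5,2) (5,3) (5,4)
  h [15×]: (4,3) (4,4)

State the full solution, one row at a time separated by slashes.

Cage a has product 8, which forces (4,2) = 1.
In row 4, 4 can only go at (4,1), so (4,1) = 4.
Cage f needs product 60, so (1,2) = 4.
4 is placed in column 2, so (5,2) = 5.
Row 1 needs a 3, and only (1,1) is open for it.
Column 1 already has 3; hence (2,1) = 5.
Row 2 already has 5, which forces (2,3) = 2.
Column 3 already has 2, which forces (3,3) = 5.
Column 3 already has 5, so (4,3) = 3.
Row 4 already has 3, which forces (4,4) = 5.
Row 4 already has 3, so (4,5) = 2.
Column 5 now contains 2, leaving (5,5) = 3.
Column 3 already has 5; hence (1,3) = 1.
Cage b needs product 10; hence (1,4) = 2.
Cage b has product 10, which forces (1,5) = 5.
Row 2 now contains 2, so (2,2) = 3.
Row 2 already has 3, which forces (2,4) = 4.
Row 2 now contains 4; hence (2,5) = 1.
Cage d needs product 60, leaving (3,2) = 2.
Column 4 already has 4, which forces (3,4) = 3.
Column 5 now contains 1; hence (3,5) = 4.
Column 3 now contains 1; hence (5,3) = 4.
Column 4 already has 4, which forces (5,4) = 1.
2 is placed in row 3, leaving (3,1) = 1.
1 is placed in row 5, so (5,1) = 2.

3 4 1 2 5 / 5 3 2 4 1 / 1 2 5 3 4 / 4 1 3 5 2 / 2 5 4 1 3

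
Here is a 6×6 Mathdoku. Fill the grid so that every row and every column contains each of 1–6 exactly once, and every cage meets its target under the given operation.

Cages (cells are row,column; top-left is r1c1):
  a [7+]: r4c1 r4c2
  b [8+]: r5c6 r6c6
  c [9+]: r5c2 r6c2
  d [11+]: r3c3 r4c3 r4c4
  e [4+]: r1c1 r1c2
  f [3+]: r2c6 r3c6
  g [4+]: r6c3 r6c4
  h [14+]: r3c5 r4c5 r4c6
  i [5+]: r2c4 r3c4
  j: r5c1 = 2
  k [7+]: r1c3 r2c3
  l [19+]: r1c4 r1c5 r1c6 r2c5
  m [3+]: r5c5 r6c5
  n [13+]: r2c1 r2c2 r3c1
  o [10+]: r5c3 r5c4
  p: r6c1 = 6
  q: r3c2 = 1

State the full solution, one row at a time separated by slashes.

1 3 2 5 6 4 / 3 6 5 2 4 1 / 4 1 6 3 5 2 / 5 2 1 4 3 6 / 2 5 4 6 1 3 / 6 4 3 1 2 5

Q is a freebie, leaving r3c2 = 1.
Row 3 already has 1; hence r3c6 = 2.
Cage j is given, leaving r5c1 = 2.
Row 5 now contains 2, which forces r5c5 = 1.
Cage p is a single given cell, leaving r6c1 = 6.
1 is placed in column 5, so r6c5 = 2.
Cage e's pair has sum 4; hence r1c1 = 1.
1 is placed in column 2; hence r1c2 = 3.
Column 6 now contains 2, so r2c6 = 1.
1 is placed in row 2, which forces r2c4 = 2.
Cage i needs two cells with sum 5; hence r3c4 = 3.
Column 4 already has 3, so r6c4 = 1.
The 4 cells of cage l must have sum 19, which forces r2c5 = 4.
Row 6 already has 1, so r6c3 = 3.
Row 6 already has 3; hence r6c6 = 5.
Cage k needs two cells with sum 7; hence r1c3 = 2.
Cage n has sum 13, leaving r2c1 = 3.
Column 3 already has 3, leaving r2c3 = 5.
Column 1 already has 3, which forces r4c1 = 5.
2 is placed in column 3, so r4c3 = 1.
Cage c needs two cells with sum 9, leaving r5c2 = 5.
Column 6 now contains 5, leaving r5c6 = 3.
5 is placed in row 6, so r6c2 = 4.
5 is placed in row 2; hence r2c2 = 6.
Column 1 already has 5, leaving r3c1 = 4.
Row 3 now contains 4; hence r3c3 = 6.
Cage h has sum 14, leaving r3c5 = 5.
Column 2 already has 4, which forces r4c2 = 2.
Cage h needs sum 14, which forces r4c5 = 3.
Column 6 now contains 3, leaving r4c6 = 6.
6 is placed in column 3, so r5c3 = 4.
Row 5 already has 4, which forces r5c4 = 6.
Cage l needs sum 19, which forces r1c4 = 5.
Column 5 now contains 5, so r1c5 = 6.
Column 6 already has 6, leaving r1c6 = 4.
Row 4 already has 6, leaving r4c4 = 4.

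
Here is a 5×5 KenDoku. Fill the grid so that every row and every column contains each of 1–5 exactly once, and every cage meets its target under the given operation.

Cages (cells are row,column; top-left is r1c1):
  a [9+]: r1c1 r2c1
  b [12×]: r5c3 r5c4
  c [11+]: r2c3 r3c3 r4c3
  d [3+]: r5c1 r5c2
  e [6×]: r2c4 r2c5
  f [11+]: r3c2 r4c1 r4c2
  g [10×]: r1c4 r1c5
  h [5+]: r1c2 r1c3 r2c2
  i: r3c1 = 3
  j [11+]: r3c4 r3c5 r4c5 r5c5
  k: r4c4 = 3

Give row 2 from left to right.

Cage i is a single given cell; hence r3c1 = 3.
K is a freebie, which forces r4c4 = 3.
Column 4 already has 3; hence r5c4 = 4.
Column 4 already has 3, leaving r2c4 = 2.
Cage e needs two cells with product 6, which forces r2c5 = 3.
Row 5 already has 4, leaving r5c3 = 3.
The 3 cells of cage h must have sum 5, so r1c2 = 3.
The 3 cells of cage h must have sum 5, which forces r1c3 = 1.
Column 4 now contains 2, so r1c4 = 5.
Cage g needs two cells with product 10, which forces r1c5 = 2.
Row 2 already has 2, leaving r2c2 = 1.
Cage j has sum 11, leaving r3c4 = 1.
Column 2 now contains 1; hence r5c2 = 2.
Row 1 now contains 5; hence r1c1 = 4.
The two cells of cage a must have sum 9; hence r2c1 = 5.
Row 2 already has 5, which forces r2c3 = 4.
The 3 cells of cage f must have sum 11, so r4c1 = 2.
Row 4 now contains 2, which forces r4c3 = 5.
Row 5 now contains 2; hence r5c1 = 1.
Row 5 now contains 1, which forces r5c5 = 5.
Cage f has sum 11, leaving r3c2 = 5.
Column 3 now contains 5, so r3c3 = 2.
5 is placed in column 5, leaving r3c5 = 4.
Row 4 now contains 5, leaving r4c2 = 4.
Cage j needs sum 11, so r4c5 = 1.
The full grid is 4 3 1 5 2 / 5 1 4 2 3 / 3 5 2 1 4 / 2 4 5 3 1 / 1 2 3 4 5.

5 1 4 2 3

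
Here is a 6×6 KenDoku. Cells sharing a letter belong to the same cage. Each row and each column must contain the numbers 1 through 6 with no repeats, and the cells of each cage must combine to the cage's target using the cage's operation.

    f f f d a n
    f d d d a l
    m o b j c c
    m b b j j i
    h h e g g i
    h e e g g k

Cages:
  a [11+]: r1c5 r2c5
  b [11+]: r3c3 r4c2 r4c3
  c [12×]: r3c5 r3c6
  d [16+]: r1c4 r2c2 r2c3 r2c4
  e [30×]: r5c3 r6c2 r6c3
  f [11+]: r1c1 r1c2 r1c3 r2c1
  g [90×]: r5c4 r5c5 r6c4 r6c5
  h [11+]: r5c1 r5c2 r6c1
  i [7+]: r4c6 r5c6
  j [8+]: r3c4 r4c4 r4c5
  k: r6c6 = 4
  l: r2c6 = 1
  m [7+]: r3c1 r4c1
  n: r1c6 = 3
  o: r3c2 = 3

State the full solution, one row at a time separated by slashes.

1 5 2 4 6 3 / 3 4 6 2 5 1 / 5 3 4 1 2 6 / 2 6 1 3 4 5 / 4 1 5 6 3 2 / 6 2 3 5 1 4

Cage n is given, which forces r1c6 = 3.
L is a freebie, leaving r2c6 = 1.
O is a freebie, which forces r3c2 = 3.
K is a freebie; hence r6c6 = 4.
In column 5, 4 can only go at r4c5, so r4c5 = 4.
Cage j has sum 8, leaving r3c4 = 1.
Cage j needs sum 8, leaving r4c4 = 3.
In row 3, 4 can only go at r3c3, so r3c3 = 4.
The only place for 5 in row 3 is r3c1.
Cage m's pair has sum 7, so r4c1 = 2.
2 is placed in row 4, so r4c6 = 5.
Column 6 already has 5, so r5c6 = 2.
Cage f has sum 11, so r1c1 = 1.
Cage c's pair has product 12, which forces r3c5 = 2.
Column 6 already has 2, which forces r3c6 = 6.
Column 1 now contains 1, leaving r6c1 = 6.
Row 6 already has 6; hence r6c4 = 5.
6 is placed in column 1; hence r5c1 = 4.
The 3 cells of cage h must have sum 11, leaving r5c2 = 1.
Cage e has product 30, which forces r5c3 = 5.
Column 4 already has 5, which forces r5c4 = 6.
Row 5 now contains 1; hence r5c5 = 3.
Cage e has product 30; hence r6c2 = 2.
Cage e has product 30, which forces r6c3 = 3.
Column 5 already has 3; hence r6c5 = 1.
The 4 cells of cage f must have sum 11, which forces r1c2 = 5.
Column 3 now contains 5, which forces r1c3 = 2.
The 4 cells of cage d must have sum 16; hence r1c4 = 4.
Row 1 already has 5, leaving r1c5 = 6.
Column 1 already has 4, leaving r2c1 = 3.
The 4 cells of cage d must have sum 16, which forces r2c2 = 4.
The 4 cells of cage d must have sum 16, leaving r2c3 = 6.
6 is placed in column 4, so r2c4 = 2.
6 is placed in column 5, which forces r2c5 = 5.
Column 2 now contains 1, leaving r4c2 = 6.
Cage b needs sum 11; hence r4c3 = 1.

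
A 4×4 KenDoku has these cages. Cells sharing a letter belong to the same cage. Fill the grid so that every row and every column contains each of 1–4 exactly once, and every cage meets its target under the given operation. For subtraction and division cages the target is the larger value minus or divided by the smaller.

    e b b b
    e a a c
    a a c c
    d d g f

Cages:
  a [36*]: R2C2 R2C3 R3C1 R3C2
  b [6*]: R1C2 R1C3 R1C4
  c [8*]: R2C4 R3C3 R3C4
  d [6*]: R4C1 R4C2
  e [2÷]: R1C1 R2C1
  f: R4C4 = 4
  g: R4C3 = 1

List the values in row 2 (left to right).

G is a freebie, leaving R4C3 = 1.
Cage f is a single given cell, leaving R4C4 = 4.
The 3 cells of cage c must have product 8; hence R3C3 = 4.
In row 1, 4 can only go at R1C1, so R1C1 = 4.
Cage e needs two cells with quotient 2, which forces R2C1 = 2.
Row 2 already has 2, which forces R2C3 = 3.
Row 2 already has 2; hence R2C4 = 1.
1 is placed in column 4, which forces R3C4 = 2.
Column 1 already has 2, which forces R4C1 = 3.
3 is placed in row 4; hence R4C2 = 2.
Cage b has product 6, leaving R1C2 = 1.
3 is placed in column 3, leaving R1C3 = 2.
Column 4 already has 2, leaving R1C4 = 3.
3 is placed in row 2, which forces R2C2 = 4.
Column 1 already has 3, leaving R3C1 = 1.
The 4 cells of cage a must have product 36, leaving R3C2 = 3.
Completed grid: 4 1 2 3 / 2 4 3 1 / 1 3 4 2 / 3 2 1 4.

2 4 3 1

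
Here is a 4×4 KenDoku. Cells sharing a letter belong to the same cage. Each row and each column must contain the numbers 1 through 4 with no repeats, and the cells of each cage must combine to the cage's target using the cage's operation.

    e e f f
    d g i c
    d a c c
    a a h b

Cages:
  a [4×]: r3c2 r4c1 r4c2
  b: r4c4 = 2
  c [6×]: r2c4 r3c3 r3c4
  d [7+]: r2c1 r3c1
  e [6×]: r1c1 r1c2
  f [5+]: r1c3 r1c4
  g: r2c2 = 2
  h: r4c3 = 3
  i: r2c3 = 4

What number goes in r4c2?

Cage g is a single given cell, leaving r2c2 = 2.
Cage i is given; hence r2c3 = 4.
2 is placed in column 2, leaving r3c2 = 1.
Column 2 now contains 1, so r4c2 = 4.
H is a freebie, which forces r4c3 = 3.
B is a freebie, leaving r4c4 = 2.
Cage e needs two cells with product 6, so r1c1 = 2.
2 is placed in column 2, which forces r1c2 = 3.
Row 1 now contains 2, so r1c3 = 1.
Row 1 now contains 3, so r1c4 = 4.
4 is placed in row 2, so r2c1 = 3.
The 3 cells of cage c must have product 6, leaving r2c4 = 1.
Cage d's pair has sum 7; hence r3c1 = 4.
Column 3 already has 3, which forces r3c3 = 2.
Column 4 now contains 2, so r3c4 = 3.
2 is placed in row 4, which forces r4c1 = 1.
The full grid is 2 3 1 4 / 3 2 4 1 / 4 1 2 3 / 1 4 3 2.

4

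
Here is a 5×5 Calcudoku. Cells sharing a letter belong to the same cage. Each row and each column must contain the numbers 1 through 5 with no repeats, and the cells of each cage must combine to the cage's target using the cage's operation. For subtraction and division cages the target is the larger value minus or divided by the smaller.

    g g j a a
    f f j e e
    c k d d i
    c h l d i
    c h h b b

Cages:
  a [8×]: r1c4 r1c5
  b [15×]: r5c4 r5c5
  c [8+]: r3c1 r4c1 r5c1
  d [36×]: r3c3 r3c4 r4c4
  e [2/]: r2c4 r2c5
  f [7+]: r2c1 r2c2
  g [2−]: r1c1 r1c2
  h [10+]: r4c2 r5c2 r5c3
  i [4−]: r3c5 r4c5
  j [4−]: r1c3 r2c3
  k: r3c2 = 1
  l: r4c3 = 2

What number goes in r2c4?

Cage k is a single given cell, so r3c2 = 1.
Cage d needs product 36, so r3c3 = 3.
Cage d needs product 36, leaving r3c4 = 4.
1 is placed in row 3, so r3c5 = 5.
L is a freebie, which forces r4c3 = 2.
Cage d needs product 36; hence r4c4 = 3.
5 is placed in column 5; hence r4c5 = 1.
Column 4 already has 3, which forces r5c4 = 5.
5 is placed in column 5, leaving r5c5 = 3.
Column 4 now contains 4; hence r1c4 = 2.
Cage a's pair has product 8, which forces r1c5 = 4.
2 is placed in column 4; hence r2c4 = 1.
Column 5 now contains 4, which forces r2c5 = 2.
Row 3 already has 5; hence r3c1 = 2.
Cage c has sum 8, leaving r4c1 = 5.
Row 4 now contains 5; hence r4c2 = 4.
The 3 cells of cage c must have sum 8, so r5c1 = 1.
Column 2 now contains 4, which forces r5c2 = 2.
Row 5 now contains 1, leaving r5c3 = 4.
Column 1 now contains 1, leaving r1c1 = 3.
Cage g's pair has difference 2, which forces r1c2 = 5.
Cage j needs two cells with difference 4, leaving r1c3 = 1.
The two cells of cage f must have sum 7, which forces r2c1 = 4.
Cage f's pair has sum 7, leaving r2c2 = 3.
Row 2 already has 1, which forces r2c3 = 5.
Completed grid: 3 5 1 2 4 / 4 3 5 1 2 / 2 1 3 4 5 / 5 4 2 3 1 / 1 2 4 5 3.

1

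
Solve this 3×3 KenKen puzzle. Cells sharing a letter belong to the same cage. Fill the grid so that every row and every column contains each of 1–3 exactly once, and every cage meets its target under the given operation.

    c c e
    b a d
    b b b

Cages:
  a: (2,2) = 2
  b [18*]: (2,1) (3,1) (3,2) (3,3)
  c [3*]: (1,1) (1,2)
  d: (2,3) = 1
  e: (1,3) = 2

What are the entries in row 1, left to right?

1 3 2

Cage e is given; hence (1,3) = 2.
Cage b needs product 18, which forces (2,1) = 3.
Cage a is given, so (2,2) = 2.
Cage d is a single given cell, leaving (2,3) = 1.
1 is placed in column 3, so (3,3) = 3.
Column 1 already has 3, which forces (1,1) = 1.
Cage c needs two cells with product 3, so (1,2) = 3.
Cage b has product 18; hence (3,1) = 2.
3 is placed in row 3; hence (3,2) = 1.
Filled in: 1 3 2 / 3 2 1 / 2 1 3.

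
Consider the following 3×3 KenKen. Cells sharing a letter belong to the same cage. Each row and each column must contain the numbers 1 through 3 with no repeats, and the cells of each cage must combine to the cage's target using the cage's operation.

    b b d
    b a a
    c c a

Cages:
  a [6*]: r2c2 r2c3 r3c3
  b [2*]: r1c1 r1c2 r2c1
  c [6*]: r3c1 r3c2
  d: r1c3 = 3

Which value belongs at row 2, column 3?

Cage b needs product 2, leaving r1c1 = 2.
Cage b has product 2, so r1c2 = 1.
D is a freebie, which forces r1c3 = 3.
Cage b has product 2, which forces r2c1 = 1.
Row 2 now contains 1, so r2c3 = 2.
Column 1 already has 2, so r3c1 = 3.
Row 3 now contains 3; hence r3c2 = 2.
Column 3 already has 2, leaving r3c3 = 1.
2 is placed in row 2, so r2c2 = 3.
The full grid is 2 1 3 / 1 3 2 / 3 2 1.

2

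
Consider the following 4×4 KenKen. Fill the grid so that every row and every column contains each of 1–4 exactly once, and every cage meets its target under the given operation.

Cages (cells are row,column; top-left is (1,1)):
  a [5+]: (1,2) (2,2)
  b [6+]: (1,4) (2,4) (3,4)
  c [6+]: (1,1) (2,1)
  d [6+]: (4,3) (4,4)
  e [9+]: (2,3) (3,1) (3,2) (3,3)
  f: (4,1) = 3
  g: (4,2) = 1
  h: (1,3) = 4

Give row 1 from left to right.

Cage h is a single given cell; hence (1,3) = 4.
Cage f is a single given cell, leaving (4,1) = 3.
Cage g is given, leaving (4,2) = 1.
Column 3 already has 4, which forces (4,3) = 2.
Row 4 already has 2, so (4,4) = 4.
Row 1 already has 4; hence (1,1) = 2.
2 is placed in row 1; hence (1,2) = 3.
3 is placed in row 1, which forces (1,4) = 1.
Cage c's pair has sum 6, leaving (2,1) = 4.
3 is placed in column 2, so (2,2) = 2.
2 is placed in row 2, which forces (2,4) = 3.
2 is placed in column 1, which forces (3,1) = 1.
3 is placed in column 2; hence (3,2) = 4.
1 is placed in row 3, so (3,3) = 3.
Column 4 already has 3; hence (3,4) = 2.
Row 2 already has 3, leaving (2,3) = 1.
The full grid is 2 3 4 1 / 4 2 1 3 / 1 4 3 2 / 3 1 2 4.

2 3 4 1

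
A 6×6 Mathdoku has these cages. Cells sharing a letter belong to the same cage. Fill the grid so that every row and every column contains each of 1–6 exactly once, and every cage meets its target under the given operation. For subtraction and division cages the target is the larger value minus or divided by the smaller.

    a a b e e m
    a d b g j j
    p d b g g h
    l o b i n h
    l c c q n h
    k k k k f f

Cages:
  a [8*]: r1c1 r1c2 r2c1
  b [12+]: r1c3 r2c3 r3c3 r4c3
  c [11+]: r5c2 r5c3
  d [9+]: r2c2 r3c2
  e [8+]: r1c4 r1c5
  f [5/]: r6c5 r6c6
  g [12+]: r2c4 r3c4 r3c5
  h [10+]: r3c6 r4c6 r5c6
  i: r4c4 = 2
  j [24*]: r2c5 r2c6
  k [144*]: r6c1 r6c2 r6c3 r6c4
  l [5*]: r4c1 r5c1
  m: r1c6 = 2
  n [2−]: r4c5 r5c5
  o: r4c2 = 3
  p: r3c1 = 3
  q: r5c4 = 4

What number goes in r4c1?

5

Cage m is a single given cell, which forces r1c6 = 2.
Cage p is a single given cell; hence r3c1 = 3.
Cage o is given; hence r4c2 = 3.
Cage i is given, so r4c4 = 2.
Q is a freebie, which forces r5c4 = 4.
Cage a needs product 8, leaving r2c1 = 2.
Cage b needs sum 12, leaving r3c3 = 2.
The 4 cells of cage k must have product 144, so r6c2 = 2.
The only place for 6 in row 1 is r1c3.
Cage b needs sum 12; hence r2c3 = 3.
Cage b has sum 12, leaving r4c3 = 1.
Cage c's pair has sum 11, which forces r5c2 = 6.
Column 3 now contains 6, leaving r5c3 = 5.
Column 3 already has 3, leaving r6c3 = 4.
1 is placed in row 4, leaving r4c1 = 5.
Row 4 now contains 5; hence r4c5 = 4.
Row 4 already has 4, leaving r4c6 = 6.
5 is placed in row 5, leaving r5c1 = 1.
Row 5 now contains 1, which forces r5c6 = 3.
4 is placed in row 6; hence r6c1 = 6.
Cage k needs product 144, leaving r6c4 = 3.
Column 1 now contains 1, so r1c1 = 4.
Cage a needs product 8, leaving r1c2 = 1.
Column 4 already has 3, leaving r1c4 = 5.
Cage e's pair has sum 8, which forces r1c5 = 3.
Column 5 now contains 4, leaving r2c5 = 6.
Column 6 now contains 6, which forces r2c6 = 4.
Cage h has sum 10, so r3c6 = 1.
Row 5 already has 3, leaving r5c5 = 2.
1 is placed in column 6, which forces r6c6 = 5.
Row 2 already has 4; hence r2c2 = 5.
Row 2 already has 6, so r2c4 = 1.
The two cells of cage d must have sum 9, so r3c2 = 4.
Row 3 already has 1, so r3c4 = 6.
Row 3 already has 1; hence r3c5 = 5.
Row 6 now contains 5, leaving r6c5 = 1.
Completed grid: 4 1 6 5 3 2 / 2 5 3 1 6 4 / 3 4 2 6 5 1 / 5 3 1 2 4 6 / 1 6 5 4 2 3 / 6 2 4 3 1 5.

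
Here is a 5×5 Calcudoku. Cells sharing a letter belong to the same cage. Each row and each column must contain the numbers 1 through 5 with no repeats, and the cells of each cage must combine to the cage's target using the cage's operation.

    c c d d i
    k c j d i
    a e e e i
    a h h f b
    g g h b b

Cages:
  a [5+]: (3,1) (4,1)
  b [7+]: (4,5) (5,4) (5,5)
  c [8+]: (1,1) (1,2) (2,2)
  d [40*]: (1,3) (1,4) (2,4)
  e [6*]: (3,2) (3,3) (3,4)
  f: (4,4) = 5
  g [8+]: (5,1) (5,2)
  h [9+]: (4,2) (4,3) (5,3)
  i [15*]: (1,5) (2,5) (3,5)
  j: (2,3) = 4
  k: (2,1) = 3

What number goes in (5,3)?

2

K is a freebie, so (2,1) = 3.
Cage j is a single given cell; hence (2,3) = 4.
F is a freebie; hence (4,4) = 5.
3 is placed in column 1, which forces (5,1) = 5.
Row 5 already has 5; hence (5,2) = 3.
The 3 cells of cage d must have product 40, leaving (1,3) = 5.
Cage d has product 40, which forces (1,4) = 4.
Column 4 now contains 5, which forces (2,4) = 2.
The 3 cells of cage h must have sum 9, leaving (4,2) = 4.
The 3 cells of cage h must have sum 9; hence (4,3) = 3.
Cage h needs sum 9, which forces (5,3) = 2.
Column 4 already has 2, which forces (5,4) = 1.
Row 5 already has 1, which forces (5,5) = 4.
The 3 cells of cage c must have sum 8; hence (2,2) = 5.
Row 2 now contains 5, so (2,5) = 1.
Cage a's pair has sum 5, which forces (3,1) = 4.
Cage e has product 6, which forces (3,2) = 2.
2 is placed in column 3, leaving (3,3) = 1.
Column 4 already has 1; hence (3,4) = 3.
Row 3 now contains 3, leaving (3,5) = 5.
Row 4 already has 4, which forces (4,1) = 1.
Cage b needs sum 7, so (4,5) = 2.
1 is placed in column 1, so (1,1) = 2.
Column 2 now contains 2, so (1,2) = 1.
Column 5 already has 1; hence (1,5) = 3.
Filled in: 2 1 5 4 3 / 3 5 4 2 1 / 4 2 1 3 5 / 1 4 3 5 2 / 5 3 2 1 4.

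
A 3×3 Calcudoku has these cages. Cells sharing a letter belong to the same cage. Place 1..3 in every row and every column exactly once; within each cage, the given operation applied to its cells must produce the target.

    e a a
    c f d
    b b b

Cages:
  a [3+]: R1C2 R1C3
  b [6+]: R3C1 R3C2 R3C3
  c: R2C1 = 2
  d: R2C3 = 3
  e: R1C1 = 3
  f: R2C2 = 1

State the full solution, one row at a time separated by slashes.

3 2 1 / 2 1 3 / 1 3 2

Cage e is given, so R1C1 = 3.
Cage c is given, so R2C1 = 2.
F is a freebie; hence R2C2 = 1.
Cage d is a single given cell; hence R2C3 = 3.
Column 1 already has 2, so R3C1 = 1.
Row 3 now contains 1, which forces R3C3 = 2.
1 is placed in column 2, leaving R1C2 = 2.
Column 3 now contains 2, which forces R1C3 = 1.
Row 3 now contains 2; hence R3C2 = 3.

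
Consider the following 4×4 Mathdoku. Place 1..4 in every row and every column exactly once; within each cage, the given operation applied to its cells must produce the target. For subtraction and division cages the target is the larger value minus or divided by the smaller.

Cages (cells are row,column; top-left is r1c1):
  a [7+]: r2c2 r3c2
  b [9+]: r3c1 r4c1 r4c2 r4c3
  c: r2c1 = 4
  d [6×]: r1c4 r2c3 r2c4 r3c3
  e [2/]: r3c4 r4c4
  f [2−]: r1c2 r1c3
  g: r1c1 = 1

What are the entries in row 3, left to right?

Cage g is given, which forces r1c1 = 1.
Cage c is given; hence r2c1 = 4.
4 is placed in row 2; hence r2c2 = 3.
Column 2 already has 3, which forces r3c2 = 4.
Column 2 already has 4, which forces r1c2 = 2.
The two cells of cage f must have difference 2, leaving r1c3 = 4.
Cage d has product 6, which forces r1c4 = 3.
The 4 cells of cage d must have product 6; hence r2c3 = 2.
Cage d has product 6, leaving r2c4 = 1.
The 4 cells of cage b must have sum 9, which forces r3c1 = 3.
Cage d needs product 6; hence r3c3 = 1.
1 is placed in column 4; hence r3c4 = 2.
The 4 cells of cage b must have sum 9, so r4c1 = 2.
Cage b has sum 9, which forces r4c2 = 1.
The 4 cells of cage b must have sum 9, so r4c3 = 3.
Column 4 already has 2, leaving r4c4 = 4.
Completed grid: 1 2 4 3 / 4 3 2 1 / 3 4 1 2 / 2 1 3 4.

3 4 1 2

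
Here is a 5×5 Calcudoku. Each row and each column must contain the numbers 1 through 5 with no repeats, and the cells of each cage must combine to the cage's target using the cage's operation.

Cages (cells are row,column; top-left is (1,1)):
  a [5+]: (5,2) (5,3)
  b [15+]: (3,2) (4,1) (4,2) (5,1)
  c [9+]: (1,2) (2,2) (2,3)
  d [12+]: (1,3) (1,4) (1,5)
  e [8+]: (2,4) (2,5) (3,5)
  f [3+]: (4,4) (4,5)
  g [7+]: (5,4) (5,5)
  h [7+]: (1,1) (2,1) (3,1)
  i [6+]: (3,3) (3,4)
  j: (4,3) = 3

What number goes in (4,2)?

Cage j is a single given cell, leaving (4,3) = 3.
The only place for 3 in column 1 is (5,1).
Column 1 needs a 5, and only (4,1) is open for it.
The only place for 4 in row 4 is (4,2).
Cage b has sum 15, so (3,2) = 3.
Column 2 already has 4, which forces (5,2) = 1.
Cage a needs two cells with sum 5, leaving (5,3) = 4.
The 3 cells of cage c must have sum 9, so (1,2) = 2.
Column 3 already has 4, leaving (1,3) = 5.
Cage c needs sum 9; hence (2,2) = 5.
The 3 cells of cage c must have sum 9, which forces (2,3) = 2.
Column 3 already has 2, leaving (3,3) = 1.
Cage h has sum 7, so (3,1) = 2.
Cage i needs two cells with sum 6, so (3,4) = 5.
Cage e needs sum 8, which forces (3,5) = 4.
5 is placed in column 4, so (5,4) = 2.
2 is placed in row 5, which forces (5,5) = 5.
Cage d has sum 12; hence (1,4) = 4.
4 is placed in column 5; hence (1,5) = 3.
3 is placed in column 5, so (2,5) = 1.
2 is placed in column 4, leaving (4,4) = 1.
The two cells of cage f must have sum 3, leaving (4,5) = 2.
Row 1 now contains 4; hence (1,1) = 1.
1 is placed in row 2, leaving (2,1) = 4.
1 is placed in row 2, leaving (2,4) = 3.
Filled in: 1 2 5 4 3 / 4 5 2 3 1 / 2 3 1 5 4 / 5 4 3 1 2 / 3 1 4 2 5.

4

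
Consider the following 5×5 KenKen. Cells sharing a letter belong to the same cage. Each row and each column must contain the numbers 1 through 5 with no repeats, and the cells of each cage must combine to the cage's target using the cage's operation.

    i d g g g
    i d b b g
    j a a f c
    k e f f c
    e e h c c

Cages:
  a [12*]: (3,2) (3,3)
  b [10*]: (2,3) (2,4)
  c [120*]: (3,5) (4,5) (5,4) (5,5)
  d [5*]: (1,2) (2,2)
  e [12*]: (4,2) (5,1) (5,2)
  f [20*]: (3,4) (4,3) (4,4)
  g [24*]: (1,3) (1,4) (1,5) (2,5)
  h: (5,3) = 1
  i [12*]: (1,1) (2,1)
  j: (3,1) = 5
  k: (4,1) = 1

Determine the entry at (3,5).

Cage j is a single given cell, leaving (3,1) = 5.
K is a freebie; hence (4,1) = 1.
Cage h is given, leaving (5,3) = 1.
The 3 cells of cage e must have product 12, so (4,2) = 2.
The 3 cells of cage e must have product 12, leaving (5,1) = 2.
The 3 cells of cage e must have product 12, so (5,2) = 3.
Column 2 already has 3, which forces (3,2) = 4.
The two cells of cage a must have product 12, leaving (3,3) = 3.
Cage f needs product 20, so (3,4) = 1.
Cage c needs product 120, which forces (3,5) = 2.
Cage c has product 120, so (4,5) = 3.
Cage g needs product 24, so (1,3) = 2.
Cage g has product 24, leaving (1,4) = 3.
Column 3 already has 2, so (2,3) = 5.
5 is placed in row 2, so (2,4) = 2.
Column 3 now contains 5, so (4,3) = 4.
Row 4 already has 4, so (4,4) = 5.
Column 4 already has 5, so (5,4) = 4.
Row 5 already has 4; hence (5,5) = 5.
Row 1 now contains 3; hence (1,1) = 4.
Cage d needs two cells with product 5, so (1,2) = 5.
Row 1 now contains 4, leaving (1,5) = 1.
The two cells of cage i must have product 12, so (2,1) = 3.
5 is placed in row 2, so (2,2) = 1.
1 is placed in column 5; hence (2,5) = 4.
Filled in: 4 5 2 3 1 / 3 1 5 2 4 / 5 4 3 1 2 / 1 2 4 5 3 / 2 3 1 4 5.

2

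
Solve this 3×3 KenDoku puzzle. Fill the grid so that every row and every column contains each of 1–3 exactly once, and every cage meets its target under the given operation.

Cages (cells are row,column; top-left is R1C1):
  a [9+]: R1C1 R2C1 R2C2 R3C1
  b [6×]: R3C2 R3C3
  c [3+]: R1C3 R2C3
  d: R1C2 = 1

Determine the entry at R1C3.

2

Cage d is a single given cell; hence R1C2 = 1.
Row 1 now contains 1, which forces R1C3 = 2.
Cage a has sum 9, leaving R2C2 = 3.
2 is placed in column 3, leaving R2C3 = 1.
Column 2 already has 3, so R3C2 = 2.
2 is placed in column 3, which forces R3C3 = 3.
2 is placed in row 1, leaving R1C1 = 3.
1 is placed in row 2; hence R2C1 = 2.
3 is placed in row 3, so R3C1 = 1.
Completed grid: 3 1 2 / 2 3 1 / 1 2 3.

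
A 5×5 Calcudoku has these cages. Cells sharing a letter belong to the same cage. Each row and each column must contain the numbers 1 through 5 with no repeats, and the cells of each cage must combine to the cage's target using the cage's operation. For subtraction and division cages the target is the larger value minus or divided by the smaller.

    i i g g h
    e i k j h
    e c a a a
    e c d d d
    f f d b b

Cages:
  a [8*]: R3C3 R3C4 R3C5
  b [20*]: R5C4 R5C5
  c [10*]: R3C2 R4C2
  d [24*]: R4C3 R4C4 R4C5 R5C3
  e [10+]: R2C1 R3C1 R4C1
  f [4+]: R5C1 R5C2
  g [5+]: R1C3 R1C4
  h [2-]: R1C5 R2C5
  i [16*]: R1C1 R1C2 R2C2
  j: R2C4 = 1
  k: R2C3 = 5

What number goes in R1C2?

Cage k is given; hence R2C3 = 5.
Cage j is given; hence R2C4 = 1.
Row 1 needs a 5, and only R1C5 is open for it.
Cage h's pair has difference 2, so R2C5 = 3.
Cage b's pair has product 20, so R5C4 = 5.
Column 5 already has 5, so R5C5 = 4.
In row 3, 3 can only go at R3C1, so R3C1 = 3.
The 3 cells of cage e must have sum 10; hence R2C1 = 2.
2 is placed in row 2, which forces R2C2 = 4.
Cage e needs sum 10, which forces R4C1 = 5.
Row 4 already has 5, so R4C2 = 2.
Row 4 already has 2; hence R4C5 = 1.
Column 1 already has 3, which forces R5C1 = 1.
Cage f's pair has sum 4, which forces R5C2 = 3.
Row 5 already has 3, so R5C3 = 2.
Column 1 now contains 2; hence R1C1 = 4.
4 is placed in column 2, leaving R1C2 = 1.
Row 1 now contains 1, which forces R1C3 = 3.
Row 1 already has 4, so R1C4 = 2.
Column 2 now contains 2, which forces R3C2 = 5.
Cage a has product 8, which forces R3C3 = 1.
The 3 cells of cage a must have product 8, so R3C4 = 4.
Column 5 now contains 1, leaving R3C5 = 2.
Column 3 now contains 3, which forces R4C3 = 4.
Column 4 now contains 4, so R4C4 = 3.
The full grid is 4 1 3 2 5 / 2 4 5 1 3 / 3 5 1 4 2 / 5 2 4 3 1 / 1 3 2 5 4.

1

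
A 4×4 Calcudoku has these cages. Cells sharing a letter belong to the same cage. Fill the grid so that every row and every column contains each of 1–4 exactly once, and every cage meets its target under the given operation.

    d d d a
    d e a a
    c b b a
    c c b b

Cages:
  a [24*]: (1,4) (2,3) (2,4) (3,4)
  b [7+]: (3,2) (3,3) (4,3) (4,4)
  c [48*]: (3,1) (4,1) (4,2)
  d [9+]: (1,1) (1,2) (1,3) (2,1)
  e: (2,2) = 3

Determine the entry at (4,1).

Cage e is given; hence (2,2) = 3.
Cage c needs product 48, which forces (3,1) = 4.
The 3 cells of cage c must have product 48, leaving (4,1) = 3.
Cage c needs product 48, so (4,2) = 4.
Cage d needs sum 9; hence (1,1) = 1.
Cage d has sum 9, which forces (1,2) = 2.
The 4 cells of cage d must have sum 9, leaving (1,3) = 4.
Row 1 now contains 4, leaving (1,4) = 3.
Cage d has sum 9; hence (2,1) = 2.
2 is placed in row 2, so (2,3) = 1.
Row 2 now contains 1; hence (2,4) = 4.
Cage b has sum 7, which forces (3,2) = 1.
Cage b has sum 7, leaving (3,3) = 3.
1 is placed in row 3; hence (3,4) = 2.
Column 3 now contains 1, so (4,3) = 2.
Column 4 already has 2, which forces (4,4) = 1.
Filled in: 1 2 4 3 / 2 3 1 4 / 4 1 3 2 / 3 4 2 1.

3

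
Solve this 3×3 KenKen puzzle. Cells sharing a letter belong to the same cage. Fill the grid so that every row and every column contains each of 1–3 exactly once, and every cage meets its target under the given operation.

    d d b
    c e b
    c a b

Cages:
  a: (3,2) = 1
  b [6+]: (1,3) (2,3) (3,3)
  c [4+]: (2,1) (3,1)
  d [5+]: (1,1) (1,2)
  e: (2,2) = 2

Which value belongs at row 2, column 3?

3

Cage e is given, leaving (2,2) = 2.
Cage a is a single given cell, so (3,2) = 1.
Cage d's pair has sum 5, which forces (1,1) = 2.
Column 2 now contains 2; hence (1,2) = 3.
Row 1 now contains 3; hence (1,3) = 1.
Cage c's pair has sum 4, so (2,1) = 1.
Column 3 now contains 1, which forces (2,3) = 3.
Row 3 now contains 1, which forces (3,1) = 3.
Column 3 now contains 3, leaving (3,3) = 2.
The full grid is 2 3 1 / 1 2 3 / 3 1 2.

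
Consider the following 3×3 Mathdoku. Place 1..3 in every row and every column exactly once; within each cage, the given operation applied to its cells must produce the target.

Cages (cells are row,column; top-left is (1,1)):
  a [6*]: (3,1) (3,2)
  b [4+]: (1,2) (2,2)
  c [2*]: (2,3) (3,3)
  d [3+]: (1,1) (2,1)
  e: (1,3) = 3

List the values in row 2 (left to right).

1 3 2

E is a freebie, which forces (1,3) = 3.
3 is placed in row 1, which forces (1,2) = 1.
Cage b's pair has sum 4; hence (2,2) = 3.
Column 2 already has 3, leaving (3,2) = 2.
2 is placed in row 3; hence (3,3) = 1.
1 is placed in row 1; hence (1,1) = 2.
Cage d needs two cells with sum 3, so (2,1) = 1.
Column 3 now contains 1, leaving (2,3) = 2.
2 is placed in row 3, which forces (3,1) = 3.
The full grid is 2 1 3 / 1 3 2 / 3 2 1.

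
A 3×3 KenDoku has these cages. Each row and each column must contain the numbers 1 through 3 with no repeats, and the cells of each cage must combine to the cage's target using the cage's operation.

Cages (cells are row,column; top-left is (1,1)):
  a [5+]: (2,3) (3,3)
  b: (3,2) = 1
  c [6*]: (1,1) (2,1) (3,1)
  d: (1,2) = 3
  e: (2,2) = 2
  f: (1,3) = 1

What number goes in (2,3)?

3

Cage d is given; hence (1,2) = 3.
F is a freebie, which forces (1,3) = 1.
E is a freebie; hence (2,2) = 2.
Row 2 already has 2, leaving (2,3) = 3.
Cage b is a single given cell, so (3,2) = 1.
Column 3 now contains 3, which forces (3,3) = 2.
Row 1 now contains 1; hence (1,1) = 2.
Row 2 already has 3, leaving (2,1) = 1.
Row 3 already has 2; hence (3,1) = 3.
Filled in: 2 3 1 / 1 2 3 / 3 1 2.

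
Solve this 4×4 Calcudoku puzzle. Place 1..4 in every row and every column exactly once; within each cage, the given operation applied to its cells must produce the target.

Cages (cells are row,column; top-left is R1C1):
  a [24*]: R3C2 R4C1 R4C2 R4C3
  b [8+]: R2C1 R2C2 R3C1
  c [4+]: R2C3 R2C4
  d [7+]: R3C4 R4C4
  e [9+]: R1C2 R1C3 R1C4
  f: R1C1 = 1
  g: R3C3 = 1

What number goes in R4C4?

4

F is a freebie, so R1C1 = 1.
G is a freebie, which forces R3C3 = 1.
1 is placed in column 3, so R2C3 = 3.
The two cells of cage c must have sum 4, leaving R2C4 = 1.
Cage a needs product 24, which forces R4C2 = 1.
The 3 cells of cage b must have sum 8; hence R2C1 = 4.
Row 2 now contains 1, so R2C2 = 2.
The 3 cells of cage b must have sum 8, leaving R3C1 = 2.
Column 1 now contains 2, so R4C1 = 3.
Row 4 already has 3, which forces R4C4 = 4.
Cage a has product 24, so R3C2 = 4.
4 is placed in column 4, leaving R3C4 = 3.
4 is placed in row 4, which forces R4C3 = 2.
4 is placed in column 2, so R1C2 = 3.
Column 3 now contains 2, so R1C3 = 4.
3 is placed in column 4, leaving R1C4 = 2.
Filled in: 1 3 4 2 / 4 2 3 1 / 2 4 1 3 / 3 1 2 4.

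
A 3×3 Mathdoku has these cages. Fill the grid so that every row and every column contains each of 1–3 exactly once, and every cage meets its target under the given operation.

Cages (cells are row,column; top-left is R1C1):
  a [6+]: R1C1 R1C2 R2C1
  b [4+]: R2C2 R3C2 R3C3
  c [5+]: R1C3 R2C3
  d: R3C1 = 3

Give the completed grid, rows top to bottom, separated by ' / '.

Cage b needs sum 4, which forces R2C2 = 1.
Cage d is a single given cell, leaving R3C1 = 3.
The 3 cells of cage b must have sum 4, leaving R3C2 = 2.
Cage b has sum 4, so R3C3 = 1.
The 3 cells of cage a must have sum 6, which forces R1C1 = 1.
2 is placed in column 2, leaving R1C2 = 3.
3 is placed in row 1; hence R1C3 = 2.
Column 1 already has 3, which forces R2C1 = 2.
2 is placed in column 3, so R2C3 = 3.

1 3 2 / 2 1 3 / 3 2 1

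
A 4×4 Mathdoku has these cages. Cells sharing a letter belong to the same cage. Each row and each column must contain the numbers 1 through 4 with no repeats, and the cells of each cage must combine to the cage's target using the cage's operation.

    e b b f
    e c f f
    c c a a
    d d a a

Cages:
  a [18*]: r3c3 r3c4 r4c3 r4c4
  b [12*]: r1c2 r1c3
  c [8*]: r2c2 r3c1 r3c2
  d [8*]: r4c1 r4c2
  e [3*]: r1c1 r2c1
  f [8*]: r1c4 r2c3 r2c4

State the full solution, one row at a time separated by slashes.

1 3 4 2 / 3 2 1 4 / 4 1 2 3 / 2 4 3 1

Row 1 needs a 2, and only r1c4 is open for it.
In row 1, 1 can only go at r1c1, so r1c1 = 1.
1 is placed in column 1, so r2c1 = 3.
Row 2 needs a 2, and only r2c2 is open for it.
The 3 cells of cage c must have product 8, leaving r3c1 = 4.
The 3 cells of cage c must have product 8, so r3c2 = 1.
1 is placed in row 3; hence r3c4 = 3.
Cage d needs two cells with product 8, leaving r4c1 = 2.
2 is placed in column 2, which forces r4c2 = 4.
Row 4 now contains 2, which forces r4c3 = 3.
Column 4 already has 3, so r4c4 = 1.
4 is placed in column 2, which forces r1c2 = 3.
3 is placed in column 3, leaving r1c3 = 4.
The 3 cells of cage f must have product 8, which forces r2c3 = 1.
1 is placed in column 4, which forces r2c4 = 4.
Row 3 already has 3, so r3c3 = 2.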